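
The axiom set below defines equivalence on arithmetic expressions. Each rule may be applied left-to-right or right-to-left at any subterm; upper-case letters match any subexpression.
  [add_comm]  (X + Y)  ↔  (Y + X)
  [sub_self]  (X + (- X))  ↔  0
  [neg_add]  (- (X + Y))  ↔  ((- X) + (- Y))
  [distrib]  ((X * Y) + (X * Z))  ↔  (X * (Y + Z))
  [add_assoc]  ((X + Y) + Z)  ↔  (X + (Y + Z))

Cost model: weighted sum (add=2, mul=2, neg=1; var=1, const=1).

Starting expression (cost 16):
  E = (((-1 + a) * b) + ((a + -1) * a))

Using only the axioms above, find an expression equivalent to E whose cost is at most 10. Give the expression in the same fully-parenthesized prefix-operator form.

step 1: add_comm (→) rewrites (a + -1) into (-1 + a), now (((-1 + a) * b) + ((-1 + a) * a))
step 2: add_comm (→) rewrites (-1 + a) into (a + -1), now (((a + -1) * b) + ((-1 + a) * a))
step 3: add_comm (→) rewrites (-1 + a) into (a + -1), now (((a + -1) * b) + ((a + -1) * a))
step 4: distrib (→) rewrites (((a + -1) * b) + ((a + -1) * a)) into ((a + -1) * (b + a)), reaching cost 10 (bound 10)

((a + -1) * (b + a))   [cost 10]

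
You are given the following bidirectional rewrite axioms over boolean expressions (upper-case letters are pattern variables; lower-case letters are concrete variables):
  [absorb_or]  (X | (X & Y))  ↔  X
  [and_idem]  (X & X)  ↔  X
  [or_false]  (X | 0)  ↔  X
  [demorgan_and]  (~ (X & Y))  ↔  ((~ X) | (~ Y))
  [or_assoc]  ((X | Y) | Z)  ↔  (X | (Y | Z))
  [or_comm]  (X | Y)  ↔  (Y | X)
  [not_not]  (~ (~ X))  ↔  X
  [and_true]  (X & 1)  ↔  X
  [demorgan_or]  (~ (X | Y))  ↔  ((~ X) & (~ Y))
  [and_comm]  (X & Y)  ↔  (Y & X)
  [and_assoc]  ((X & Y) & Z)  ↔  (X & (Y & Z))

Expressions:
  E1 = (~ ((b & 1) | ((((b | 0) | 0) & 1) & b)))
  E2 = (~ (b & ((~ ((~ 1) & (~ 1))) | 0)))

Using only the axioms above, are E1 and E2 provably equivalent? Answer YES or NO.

YES

1. [or_false →] ((b | 0) | 0)  →  (b | 0);  E1 = (~ ((b & 1) | (((b | 0) & 1) & b)))
2. [or_false →] (b | 0)  →  b;  E1 = (~ ((b & 1) | ((b & 1) & b)))
3. [absorb_or →] ((b & 1) | ((b & 1) & b))  →  (b & 1);  E1 = (~ (b & 1))
4. [not_not ←] 1  →  (~ (~ 1));  E1 = (~ (b & (~ (~ 1))))
5. [or_false ←] (~ (~ 1))  →  ((~ (~ 1)) | 0);  E1 = (~ (b & ((~ (~ 1)) | 0)))
6. [and_idem ←] (~ 1)  →  ((~ 1) & (~ 1));  this is E2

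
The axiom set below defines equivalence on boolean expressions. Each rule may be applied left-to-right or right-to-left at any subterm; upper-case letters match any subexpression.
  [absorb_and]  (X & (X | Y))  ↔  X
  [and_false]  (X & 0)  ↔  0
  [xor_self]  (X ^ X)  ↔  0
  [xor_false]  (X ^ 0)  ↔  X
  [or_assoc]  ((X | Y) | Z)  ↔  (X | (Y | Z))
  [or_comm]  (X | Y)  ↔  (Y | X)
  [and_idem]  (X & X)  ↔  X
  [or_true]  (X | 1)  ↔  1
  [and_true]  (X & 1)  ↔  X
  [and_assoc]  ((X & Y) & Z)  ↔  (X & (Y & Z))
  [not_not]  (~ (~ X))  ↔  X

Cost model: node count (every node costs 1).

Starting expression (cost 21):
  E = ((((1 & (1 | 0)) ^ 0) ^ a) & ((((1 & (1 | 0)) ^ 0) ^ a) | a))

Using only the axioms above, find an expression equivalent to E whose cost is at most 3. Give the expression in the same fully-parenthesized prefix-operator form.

(1) ((((1 & (1 | 0)) ^ 0) ^ a) & ((((1 & (1 | 0)) ^ 0) ^ a) | a))  =[absorb_and →]=  (((1 & (1 | 0)) ^ 0) ^ a)
(2) ((1 & (1 | 0)) ^ 0)  =[xor_false →]=  (1 & (1 | 0))    ⊢ ((1 & (1 | 0)) ^ a)
(3) (1 & (1 | 0))  =[absorb_and →]=  1    ⊢ cost 3, within 3

(1 ^ a)   [cost 3]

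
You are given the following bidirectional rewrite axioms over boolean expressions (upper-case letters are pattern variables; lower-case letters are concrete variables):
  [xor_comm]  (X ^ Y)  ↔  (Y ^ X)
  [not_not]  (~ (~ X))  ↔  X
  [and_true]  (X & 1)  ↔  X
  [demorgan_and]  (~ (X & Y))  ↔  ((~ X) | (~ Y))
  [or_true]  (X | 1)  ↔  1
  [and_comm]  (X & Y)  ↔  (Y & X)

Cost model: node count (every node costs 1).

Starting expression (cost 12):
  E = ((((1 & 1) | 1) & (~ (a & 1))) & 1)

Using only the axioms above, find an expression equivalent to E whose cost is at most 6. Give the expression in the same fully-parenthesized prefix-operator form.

((1 | 1) & (~ a))   [cost 6]

step 1: and_true (→) rewrites ((((1 & 1) | 1) & (~ (a & 1))) & 1) into (((1 & 1) | 1) & (~ (a & 1)))
step 2: and_true (→) rewrites (a & 1) into a, now (((1 & 1) | 1) & (~ a))
step 3: and_true (→) rewrites (1 & 1) into 1, reaching cost 6 (bound 6)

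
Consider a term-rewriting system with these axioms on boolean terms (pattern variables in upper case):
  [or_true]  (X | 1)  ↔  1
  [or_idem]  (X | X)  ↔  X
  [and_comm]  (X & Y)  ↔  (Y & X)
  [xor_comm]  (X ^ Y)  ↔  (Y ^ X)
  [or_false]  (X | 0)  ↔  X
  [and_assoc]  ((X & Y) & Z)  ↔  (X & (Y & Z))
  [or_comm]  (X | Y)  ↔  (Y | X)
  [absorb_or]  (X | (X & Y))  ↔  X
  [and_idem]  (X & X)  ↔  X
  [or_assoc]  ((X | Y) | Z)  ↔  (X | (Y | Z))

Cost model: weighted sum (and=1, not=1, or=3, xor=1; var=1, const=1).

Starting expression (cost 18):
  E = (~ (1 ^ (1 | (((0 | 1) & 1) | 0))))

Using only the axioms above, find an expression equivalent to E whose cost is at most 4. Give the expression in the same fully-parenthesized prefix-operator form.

(~ (1 ^ 1))   [cost 4]

1. [or_false →] (((0 | 1) & 1) | 0)  →  ((0 | 1) & 1);  E = (~ (1 ^ (1 | ((0 | 1) & 1))))
2. [and_comm →] ((0 | 1) & 1)  →  (1 & (0 | 1));  E = (~ (1 ^ (1 | (1 & (0 | 1)))))
3. [or_comm →] (0 | 1)  →  (1 | 0);  E = (~ (1 ^ (1 | (1 & (1 | 0)))))
4. [or_false →] (1 | 0)  →  1;  E = (~ (1 ^ (1 | (1 & 1))))
5. [absorb_or →] (1 | (1 & 1))  →  1;  cost 4 ≤ 4, done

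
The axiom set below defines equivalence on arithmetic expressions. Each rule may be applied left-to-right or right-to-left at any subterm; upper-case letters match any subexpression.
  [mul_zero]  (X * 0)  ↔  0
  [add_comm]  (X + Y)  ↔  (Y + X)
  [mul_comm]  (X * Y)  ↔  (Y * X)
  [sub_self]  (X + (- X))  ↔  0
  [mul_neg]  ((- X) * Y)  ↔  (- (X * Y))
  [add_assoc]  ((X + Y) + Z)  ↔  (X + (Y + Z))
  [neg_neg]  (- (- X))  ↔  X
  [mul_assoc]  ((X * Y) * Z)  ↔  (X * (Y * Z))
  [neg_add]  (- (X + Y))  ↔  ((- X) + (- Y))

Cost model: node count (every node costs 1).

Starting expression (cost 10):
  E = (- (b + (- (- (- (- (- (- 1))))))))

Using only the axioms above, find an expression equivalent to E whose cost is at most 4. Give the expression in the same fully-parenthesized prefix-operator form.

1. [neg_neg →] (- (- (- 1)))  →  (- 1);  E = (- (b + (- (- (- (- 1))))))
2. [neg_neg →] (- (- (- 1)))  →  (- 1);  E = (- (b + (- (- 1))))
3. [neg_neg →] (- (- 1))  →  1;  cost 4 ≤ 4, done

(- (b + 1))   [cost 4]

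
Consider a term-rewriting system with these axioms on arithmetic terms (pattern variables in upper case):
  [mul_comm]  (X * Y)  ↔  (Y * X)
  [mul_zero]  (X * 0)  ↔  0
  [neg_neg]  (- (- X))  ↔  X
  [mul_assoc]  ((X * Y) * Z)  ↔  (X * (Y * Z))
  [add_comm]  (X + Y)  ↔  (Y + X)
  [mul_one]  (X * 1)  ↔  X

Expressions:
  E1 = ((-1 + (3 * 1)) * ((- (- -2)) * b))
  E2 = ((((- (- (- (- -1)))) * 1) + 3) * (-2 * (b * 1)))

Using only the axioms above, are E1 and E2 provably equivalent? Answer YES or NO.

step 1: mul_one (→) rewrites (3 * 1) into 3, now ((-1 + 3) * ((- (- -2)) * b))
step 2: neg_neg (→) rewrites (- (- -2)) into -2, now ((-1 + 3) * (-2 * b))
step 3: add_comm (→) rewrites (-1 + 3) into (3 + -1), now ((3 + -1) * (-2 * b))
step 4: neg_neg (←) rewrites -1 into (- (- -1)), now ((3 + (- (- -1))) * (-2 * b))
step 5: mul_one (←) rewrites b into (b * 1), now ((3 + (- (- -1))) * (-2 * (b * 1)))
step 6: add_comm (→) rewrites (3 + (- (- -1))) into ((- (- -1)) + 3), now (((- (- -1)) + 3) * (-2 * (b * 1)))
step 7: mul_one (←) rewrites (- (- -1)) into ((- (- -1)) * 1), now ((((- (- -1)) * 1) + 3) * (-2 * (b * 1)))
step 8: neg_neg (←) rewrites -1 into (- (- -1)), which is E2

YES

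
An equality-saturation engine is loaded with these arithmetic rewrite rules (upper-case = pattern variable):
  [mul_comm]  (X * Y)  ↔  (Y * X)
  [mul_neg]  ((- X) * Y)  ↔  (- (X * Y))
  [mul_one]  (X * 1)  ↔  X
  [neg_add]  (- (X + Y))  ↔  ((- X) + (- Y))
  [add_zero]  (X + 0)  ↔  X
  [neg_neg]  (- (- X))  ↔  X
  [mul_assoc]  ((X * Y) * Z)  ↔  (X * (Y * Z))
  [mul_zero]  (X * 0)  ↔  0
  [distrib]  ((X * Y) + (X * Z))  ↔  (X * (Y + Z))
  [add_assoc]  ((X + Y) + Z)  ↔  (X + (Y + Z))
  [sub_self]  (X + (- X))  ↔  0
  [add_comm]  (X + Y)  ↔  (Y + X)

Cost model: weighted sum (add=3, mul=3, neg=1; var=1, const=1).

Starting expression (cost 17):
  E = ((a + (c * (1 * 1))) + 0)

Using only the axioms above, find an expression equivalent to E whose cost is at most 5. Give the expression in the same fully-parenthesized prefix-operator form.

step 1: mul_one (→) rewrites (1 * 1) into 1, now ((a + (c * 1)) + 0)
step 2: add_zero (→) rewrites ((a + (c * 1)) + 0) into (a + (c * 1))
step 3: mul_one (→) rewrites (c * 1) into c, reaching cost 5 (bound 5)

(a + c)   [cost 5]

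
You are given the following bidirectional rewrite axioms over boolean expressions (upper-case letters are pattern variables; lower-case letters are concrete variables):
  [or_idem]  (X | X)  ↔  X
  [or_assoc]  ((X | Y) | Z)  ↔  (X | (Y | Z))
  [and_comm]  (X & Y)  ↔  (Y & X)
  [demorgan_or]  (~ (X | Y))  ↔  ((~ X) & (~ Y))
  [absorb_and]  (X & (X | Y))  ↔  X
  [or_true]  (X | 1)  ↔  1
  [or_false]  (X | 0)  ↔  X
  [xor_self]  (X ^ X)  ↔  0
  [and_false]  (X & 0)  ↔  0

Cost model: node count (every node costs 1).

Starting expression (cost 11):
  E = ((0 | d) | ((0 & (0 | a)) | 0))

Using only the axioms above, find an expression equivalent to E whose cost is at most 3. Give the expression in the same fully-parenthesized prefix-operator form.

(0 | d)   [cost 3]

1. [absorb_and →] (0 & (0 | a))  →  0;  E = ((0 | d) | (0 | 0))
2. [or_false →] (0 | 0)  →  0;  E = ((0 | d) | 0)
3. [or_false →] ((0 | d) | 0)  →  (0 | d);  cost 3 ≤ 3, done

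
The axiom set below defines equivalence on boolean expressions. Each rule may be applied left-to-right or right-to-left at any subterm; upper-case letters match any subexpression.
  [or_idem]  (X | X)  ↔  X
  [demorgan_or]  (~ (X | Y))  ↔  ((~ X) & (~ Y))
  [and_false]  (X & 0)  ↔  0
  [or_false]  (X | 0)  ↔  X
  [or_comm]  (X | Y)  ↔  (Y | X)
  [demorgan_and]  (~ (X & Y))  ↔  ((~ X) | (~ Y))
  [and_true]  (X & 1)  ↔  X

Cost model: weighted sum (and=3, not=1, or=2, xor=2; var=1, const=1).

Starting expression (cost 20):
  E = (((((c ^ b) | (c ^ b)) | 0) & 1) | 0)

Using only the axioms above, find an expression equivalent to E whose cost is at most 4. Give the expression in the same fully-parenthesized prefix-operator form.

(c ^ b)   [cost 4]

1. [or_idem →] ((c ^ b) | (c ^ b))  →  (c ^ b);  E = ((((c ^ b) | 0) & 1) | 0)
2. [and_true →] (((c ^ b) | 0) & 1)  →  ((c ^ b) | 0);  E = (((c ^ b) | 0) | 0)
3. [or_false →] ((c ^ b) | 0)  →  (c ^ b);  E = ((c ^ b) | 0)
4. [or_false →] ((c ^ b) | 0)  →  (c ^ b);  cost 4 ≤ 4, done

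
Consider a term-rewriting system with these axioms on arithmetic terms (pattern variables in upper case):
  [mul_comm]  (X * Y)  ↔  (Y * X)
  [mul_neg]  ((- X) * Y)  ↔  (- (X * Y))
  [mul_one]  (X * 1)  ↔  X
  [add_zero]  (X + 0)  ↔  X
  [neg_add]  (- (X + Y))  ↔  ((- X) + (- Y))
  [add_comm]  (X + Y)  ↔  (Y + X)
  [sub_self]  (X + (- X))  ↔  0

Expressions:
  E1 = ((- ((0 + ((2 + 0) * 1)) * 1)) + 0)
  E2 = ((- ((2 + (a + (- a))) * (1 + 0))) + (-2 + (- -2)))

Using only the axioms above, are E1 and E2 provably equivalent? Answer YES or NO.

YES

step 1: add_zero (→) rewrites ((- ((0 + ((2 + 0) * 1)) * 1)) + 0) into (- ((0 + ((2 + 0) * 1)) * 1))
step 2: add_comm (→) rewrites (0 + ((2 + 0) * 1)) into (((2 + 0) * 1) + 0), now (- ((((2 + 0) * 1) + 0) * 1))
step 3: mul_one (→) rewrites ((((2 + 0) * 1) + 0) * 1) into (((2 + 0) * 1) + 0), now (- (((2 + 0) * 1) + 0))
step 4: mul_one (→) rewrites ((2 + 0) * 1) into (2 + 0), now (- ((2 + 0) + 0))
step 5: add_zero (→) rewrites (2 + 0) into 2, now (- (2 + 0))
step 6: mul_one (←) rewrites (2 + 0) into ((2 + 0) * 1), now (- ((2 + 0) * 1))
step 7: add_zero (←) rewrites 1 into (1 + 0), now (- ((2 + 0) * (1 + 0)))
step 8: add_zero (←) rewrites (- ((2 + 0) * (1 + 0))) into ((- ((2 + 0) * (1 + 0))) + 0)
step 9: sub_self (←) rewrites 0 into (-2 + (- -2)), now ((- ((2 + 0) * (1 + 0))) + (-2 + (- -2)))
step 10: sub_self (←) rewrites 0 into (a + (- a)), which is E2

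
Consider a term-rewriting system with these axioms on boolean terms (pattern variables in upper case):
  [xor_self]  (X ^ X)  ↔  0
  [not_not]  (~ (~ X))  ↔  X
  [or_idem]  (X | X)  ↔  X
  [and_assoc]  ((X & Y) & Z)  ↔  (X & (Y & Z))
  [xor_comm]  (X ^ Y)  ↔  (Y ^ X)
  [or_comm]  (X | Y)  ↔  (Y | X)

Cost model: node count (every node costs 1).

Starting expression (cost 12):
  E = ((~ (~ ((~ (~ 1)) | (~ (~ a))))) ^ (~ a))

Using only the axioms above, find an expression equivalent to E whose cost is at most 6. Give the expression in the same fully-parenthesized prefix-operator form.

((1 | a) ^ (~ a))   [cost 6]

step 1: not_not (→) rewrites (~ (~ a)) into a, now ((~ (~ ((~ (~ 1)) | a))) ^ (~ a))
step 2: not_not (→) rewrites (~ (~ ((~ (~ 1)) | a))) into ((~ (~ 1)) | a), now (((~ (~ 1)) | a) ^ (~ a))
step 3: not_not (→) rewrites (~ (~ 1)) into 1, reaching cost 6 (bound 6)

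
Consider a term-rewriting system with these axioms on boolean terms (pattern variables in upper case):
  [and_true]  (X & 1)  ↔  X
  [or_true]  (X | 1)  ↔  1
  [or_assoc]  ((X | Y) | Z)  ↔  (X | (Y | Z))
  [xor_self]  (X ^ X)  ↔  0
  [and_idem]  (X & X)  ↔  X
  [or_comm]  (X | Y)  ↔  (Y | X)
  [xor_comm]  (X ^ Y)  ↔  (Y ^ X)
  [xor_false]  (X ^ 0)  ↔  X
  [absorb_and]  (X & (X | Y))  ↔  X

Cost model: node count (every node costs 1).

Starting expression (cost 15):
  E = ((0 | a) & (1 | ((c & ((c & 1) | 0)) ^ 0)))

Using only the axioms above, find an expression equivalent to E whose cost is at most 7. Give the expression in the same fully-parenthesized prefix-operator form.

((0 | a) & (1 | c))   [cost 7]

(1) (c & 1)  =[and_true →]=  c    ⊢ ((0 | a) & (1 | ((c & (c | 0)) ^ 0)))
(2) ((c & (c | 0)) ^ 0)  =[xor_false →]=  (c & (c | 0))    ⊢ ((0 | a) & (1 | (c & (c | 0))))
(3) (c & (c | 0))  =[absorb_and →]=  c    ⊢ cost 7, within 7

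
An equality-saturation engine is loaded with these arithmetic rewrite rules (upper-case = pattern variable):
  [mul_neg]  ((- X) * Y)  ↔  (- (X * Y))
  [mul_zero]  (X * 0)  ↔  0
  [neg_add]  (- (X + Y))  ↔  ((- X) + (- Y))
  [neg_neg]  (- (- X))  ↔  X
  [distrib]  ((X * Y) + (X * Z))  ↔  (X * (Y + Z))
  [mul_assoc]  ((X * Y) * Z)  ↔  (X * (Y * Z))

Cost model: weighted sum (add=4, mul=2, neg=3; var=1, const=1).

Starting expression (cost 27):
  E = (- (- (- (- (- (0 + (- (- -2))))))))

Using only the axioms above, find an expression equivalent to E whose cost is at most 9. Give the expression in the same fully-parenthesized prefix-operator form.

(- (0 + -2))   [cost 9]

(1) (- (- (- (0 + (- (- -2))))))  =[neg_neg →]=  (- (0 + (- (- -2))))    ⊢ (- (- (- (0 + (- (- -2))))))
(2) (- (- (0 + (- (- -2)))))  =[neg_neg →]=  (0 + (- (- -2)))    ⊢ (- (0 + (- (- -2))))
(3) (- (- -2))  =[neg_neg →]=  -2    ⊢ cost 9, within 9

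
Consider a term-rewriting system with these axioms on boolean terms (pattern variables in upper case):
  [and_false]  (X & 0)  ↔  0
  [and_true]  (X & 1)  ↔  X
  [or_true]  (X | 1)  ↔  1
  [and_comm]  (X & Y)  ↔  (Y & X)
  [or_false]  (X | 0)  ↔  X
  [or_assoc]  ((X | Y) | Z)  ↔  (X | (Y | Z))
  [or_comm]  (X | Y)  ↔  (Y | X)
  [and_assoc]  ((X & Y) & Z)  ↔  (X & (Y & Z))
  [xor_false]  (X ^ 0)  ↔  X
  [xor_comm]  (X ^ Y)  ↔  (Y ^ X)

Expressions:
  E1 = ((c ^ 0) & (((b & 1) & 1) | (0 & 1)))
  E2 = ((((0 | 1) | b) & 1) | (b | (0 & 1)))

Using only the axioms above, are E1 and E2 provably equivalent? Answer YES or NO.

All listed rules preserve value, hence provable equivalence implies equal values everywhere; look for a separating assignment.
b=0, c=0 gives E1 ↦ 0, E2 ↦ 1; values differ ⇒ not provably equivalent.

NO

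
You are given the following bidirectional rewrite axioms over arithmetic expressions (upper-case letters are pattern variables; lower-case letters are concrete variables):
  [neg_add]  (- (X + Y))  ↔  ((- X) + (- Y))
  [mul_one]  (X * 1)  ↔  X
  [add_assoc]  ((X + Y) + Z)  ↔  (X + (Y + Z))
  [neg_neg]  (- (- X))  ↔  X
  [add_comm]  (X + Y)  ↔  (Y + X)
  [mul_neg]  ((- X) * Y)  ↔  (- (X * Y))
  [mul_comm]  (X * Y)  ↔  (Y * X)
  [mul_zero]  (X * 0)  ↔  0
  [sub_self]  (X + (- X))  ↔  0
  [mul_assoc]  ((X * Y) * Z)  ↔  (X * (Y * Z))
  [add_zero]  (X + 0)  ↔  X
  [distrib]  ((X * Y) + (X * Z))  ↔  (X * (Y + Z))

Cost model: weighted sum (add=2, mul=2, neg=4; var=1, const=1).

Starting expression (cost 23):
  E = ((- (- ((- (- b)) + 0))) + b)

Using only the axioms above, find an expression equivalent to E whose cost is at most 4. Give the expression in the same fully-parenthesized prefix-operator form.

1. [add_zero →] ((- (- b)) + 0)  →  (- (- b));  E = ((- (- (- (- b)))) + b)
2. [neg_neg →] (- (- (- b)))  →  (- b);  E = ((- (- b)) + b)
3. [neg_neg →] (- (- b))  →  b;  cost 4 ≤ 4, done

(b + b)   [cost 4]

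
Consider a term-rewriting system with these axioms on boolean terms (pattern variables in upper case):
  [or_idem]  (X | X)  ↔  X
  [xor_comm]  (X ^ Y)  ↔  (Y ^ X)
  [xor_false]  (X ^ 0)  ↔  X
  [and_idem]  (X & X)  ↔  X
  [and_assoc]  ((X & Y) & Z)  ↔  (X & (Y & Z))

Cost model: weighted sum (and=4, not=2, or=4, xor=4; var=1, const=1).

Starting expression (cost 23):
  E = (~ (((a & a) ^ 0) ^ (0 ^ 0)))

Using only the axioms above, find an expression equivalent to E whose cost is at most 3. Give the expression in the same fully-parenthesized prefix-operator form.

step 1: xor_false (→) rewrites ((a & a) ^ 0) into (a & a), now (~ ((a & a) ^ (0 ^ 0)))
step 2: xor_false (→) rewrites (0 ^ 0) into 0, now (~ ((a & a) ^ 0))
step 3: and_idem (→) rewrites (a & a) into a, now (~ (a ^ 0))
step 4: xor_false (→) rewrites (a ^ 0) into a, reaching cost 3 (bound 3)

(~ a)   [cost 3]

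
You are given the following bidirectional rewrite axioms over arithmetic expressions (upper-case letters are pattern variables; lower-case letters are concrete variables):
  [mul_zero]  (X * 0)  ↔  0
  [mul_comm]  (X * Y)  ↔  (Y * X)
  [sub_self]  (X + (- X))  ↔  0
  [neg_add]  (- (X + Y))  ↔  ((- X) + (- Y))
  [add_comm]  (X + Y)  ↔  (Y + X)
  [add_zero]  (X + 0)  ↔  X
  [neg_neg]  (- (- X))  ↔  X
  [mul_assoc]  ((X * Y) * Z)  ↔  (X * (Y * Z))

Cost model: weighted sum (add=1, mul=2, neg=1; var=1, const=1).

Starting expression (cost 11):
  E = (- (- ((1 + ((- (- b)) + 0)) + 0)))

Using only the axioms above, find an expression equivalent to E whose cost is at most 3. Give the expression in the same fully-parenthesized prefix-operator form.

1. [neg_neg →] (- (- ((1 + ((- (- b)) + 0)) + 0)))  →  ((1 + ((- (- b)) + 0)) + 0)
2. [neg_neg →] (- (- b))  →  b;  E = ((1 + (b + 0)) + 0)
3. [add_comm →] (1 + (b + 0))  →  ((b + 0) + 1);  E = (((b + 0) + 1) + 0)
4. [add_zero →] (((b + 0) + 1) + 0)  →  ((b + 0) + 1)
5. [add_zero →] (b + 0)  →  b;  cost 3 ≤ 3, done

(b + 1)   [cost 3]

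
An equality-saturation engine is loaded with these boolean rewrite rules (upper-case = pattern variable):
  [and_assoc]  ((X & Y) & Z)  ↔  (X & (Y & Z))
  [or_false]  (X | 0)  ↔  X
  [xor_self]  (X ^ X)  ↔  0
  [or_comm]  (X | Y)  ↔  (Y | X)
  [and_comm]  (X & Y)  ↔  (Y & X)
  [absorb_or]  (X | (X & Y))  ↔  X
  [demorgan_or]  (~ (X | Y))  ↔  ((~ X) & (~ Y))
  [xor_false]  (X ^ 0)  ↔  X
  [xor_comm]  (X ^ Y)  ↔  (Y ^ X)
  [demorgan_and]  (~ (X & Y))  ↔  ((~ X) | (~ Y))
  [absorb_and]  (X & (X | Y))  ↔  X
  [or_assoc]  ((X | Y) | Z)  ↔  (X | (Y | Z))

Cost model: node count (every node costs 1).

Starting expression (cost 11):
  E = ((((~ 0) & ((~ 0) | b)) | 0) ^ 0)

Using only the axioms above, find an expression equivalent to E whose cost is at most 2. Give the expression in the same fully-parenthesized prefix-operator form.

(~ 0)   [cost 2]

(1) ((((~ 0) & ((~ 0) | b)) | 0) ^ 0)  =[xor_false →]=  (((~ 0) & ((~ 0) | b)) | 0)
(2) ((~ 0) & ((~ 0) | b))  =[absorb_and →]=  (~ 0)    ⊢ ((~ 0) | 0)
(3) ((~ 0) | 0)  =[or_false →]=  (~ 0)    ⊢ cost 2, within 2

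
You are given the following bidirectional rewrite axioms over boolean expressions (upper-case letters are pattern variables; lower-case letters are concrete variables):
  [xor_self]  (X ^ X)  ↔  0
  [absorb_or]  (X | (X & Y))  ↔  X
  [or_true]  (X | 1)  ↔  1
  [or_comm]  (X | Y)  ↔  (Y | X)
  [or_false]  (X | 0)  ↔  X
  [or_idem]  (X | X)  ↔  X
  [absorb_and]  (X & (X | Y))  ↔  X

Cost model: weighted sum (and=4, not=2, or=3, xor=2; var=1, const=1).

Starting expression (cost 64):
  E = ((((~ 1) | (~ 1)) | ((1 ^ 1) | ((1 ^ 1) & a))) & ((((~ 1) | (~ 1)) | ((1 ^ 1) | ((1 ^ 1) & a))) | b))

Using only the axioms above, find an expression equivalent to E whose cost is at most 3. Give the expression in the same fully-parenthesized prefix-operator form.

1. [absorb_and →] ((((~ 1) | (~ 1)) | ((1 ^ 1) | ((1 ^ 1) & a))) & ((((~ 1) | (~ 1)) | ((1 ^ 1) | ((1 ^ 1) & a))) | b))  →  (((~ 1) | (~ 1)) | ((1 ^ 1) | ((1 ^ 1) & a)))
2. [absorb_or →] ((1 ^ 1) | ((1 ^ 1) & a))  →  (1 ^ 1);  E = (((~ 1) | (~ 1)) | (1 ^ 1))
3. [or_idem →] ((~ 1) | (~ 1))  →  (~ 1);  E = ((~ 1) | (1 ^ 1))
4. [xor_self →] (1 ^ 1)  →  0;  E = ((~ 1) | 0)
5. [or_false →] ((~ 1) | 0)  →  (~ 1);  cost 3 ≤ 3, done

(~ 1)   [cost 3]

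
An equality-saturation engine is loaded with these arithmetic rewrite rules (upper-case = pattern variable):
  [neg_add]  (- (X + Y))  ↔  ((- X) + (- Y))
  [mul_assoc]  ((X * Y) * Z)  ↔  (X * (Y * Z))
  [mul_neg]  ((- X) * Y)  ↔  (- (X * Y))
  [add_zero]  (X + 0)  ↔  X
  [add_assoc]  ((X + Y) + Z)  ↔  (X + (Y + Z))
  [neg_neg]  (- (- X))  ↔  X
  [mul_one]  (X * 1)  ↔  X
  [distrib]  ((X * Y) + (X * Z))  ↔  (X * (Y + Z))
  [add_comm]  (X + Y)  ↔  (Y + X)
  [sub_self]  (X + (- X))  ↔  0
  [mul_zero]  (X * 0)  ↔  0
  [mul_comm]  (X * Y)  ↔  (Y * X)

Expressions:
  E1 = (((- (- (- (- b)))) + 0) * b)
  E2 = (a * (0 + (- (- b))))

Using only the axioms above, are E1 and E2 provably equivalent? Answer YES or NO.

The axioms are sound identities: if E1 ↔* E2 then E1 and E2 evaluate identically under any assignment.
Under a=0, b=1: E1 evaluates to 1, E2 to 0. Distinct ⇒ no rewrite sequence connects them.

NO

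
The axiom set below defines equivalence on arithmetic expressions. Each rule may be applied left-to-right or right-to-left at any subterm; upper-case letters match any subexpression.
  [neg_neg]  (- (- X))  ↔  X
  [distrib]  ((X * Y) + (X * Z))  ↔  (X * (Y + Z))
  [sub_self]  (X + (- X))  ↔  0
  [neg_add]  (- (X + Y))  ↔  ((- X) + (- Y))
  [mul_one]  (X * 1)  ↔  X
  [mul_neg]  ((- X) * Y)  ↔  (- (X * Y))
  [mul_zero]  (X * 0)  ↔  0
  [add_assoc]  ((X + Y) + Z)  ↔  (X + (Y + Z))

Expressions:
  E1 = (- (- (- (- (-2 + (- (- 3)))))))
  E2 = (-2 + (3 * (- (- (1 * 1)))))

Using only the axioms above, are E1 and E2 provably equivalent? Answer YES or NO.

YES

step 1: neg_neg (→) rewrites (- (- 3)) into 3, now (- (- (- (- (-2 + 3)))))
step 2: neg_neg (→) rewrites (- (- (- (- (-2 + 3))))) into (- (- (-2 + 3)))
step 3: neg_neg (→) rewrites (- (- (-2 + 3))) into (-2 + 3)
step 4: mul_one (←) rewrites 3 into (3 * 1), now (-2 + (3 * 1))
step 5: mul_one (←) rewrites 1 into (1 * 1), now (-2 + (3 * (1 * 1)))
step 6: neg_neg (←) rewrites (1 * 1) into (- (- (1 * 1))), which is E2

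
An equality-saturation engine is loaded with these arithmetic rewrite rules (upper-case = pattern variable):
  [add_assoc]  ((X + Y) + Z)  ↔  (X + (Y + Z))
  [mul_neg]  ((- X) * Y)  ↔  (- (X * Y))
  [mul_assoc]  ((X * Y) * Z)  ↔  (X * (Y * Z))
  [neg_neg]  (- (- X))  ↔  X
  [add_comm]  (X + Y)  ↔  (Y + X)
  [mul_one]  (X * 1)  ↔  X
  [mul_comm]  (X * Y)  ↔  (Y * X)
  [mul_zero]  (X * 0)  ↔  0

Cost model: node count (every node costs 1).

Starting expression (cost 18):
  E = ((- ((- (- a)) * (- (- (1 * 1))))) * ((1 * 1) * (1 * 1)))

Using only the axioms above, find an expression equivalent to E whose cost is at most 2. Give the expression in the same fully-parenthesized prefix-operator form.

(- a)   [cost 2]

(1) (1 * 1)  =[mul_one →]=  1    ⊢ ((- ((- (- a)) * (- (- 1)))) * ((1 * 1) * (1 * 1)))
(2) (1 * 1)  =[mul_one →]=  1    ⊢ ((- ((- (- a)) * (- (- 1)))) * ((1 * 1) * 1))
(3) (1 * 1)  =[mul_one →]=  1    ⊢ ((- ((- (- a)) * (- (- 1)))) * (1 * 1))
(4) (1 * 1)  =[mul_one →]=  1    ⊢ ((- ((- (- a)) * (- (- 1)))) * 1)
(5) (- (- 1))  =[neg_neg →]=  1    ⊢ ((- ((- (- a)) * 1)) * 1)
(6) (- (- a))  =[neg_neg →]=  a    ⊢ ((- (a * 1)) * 1)
(7) (a * 1)  =[mul_one →]=  a    ⊢ ((- a) * 1)
(8) ((- a) * 1)  =[mul_one →]=  (- a)    ⊢ cost 2, within 2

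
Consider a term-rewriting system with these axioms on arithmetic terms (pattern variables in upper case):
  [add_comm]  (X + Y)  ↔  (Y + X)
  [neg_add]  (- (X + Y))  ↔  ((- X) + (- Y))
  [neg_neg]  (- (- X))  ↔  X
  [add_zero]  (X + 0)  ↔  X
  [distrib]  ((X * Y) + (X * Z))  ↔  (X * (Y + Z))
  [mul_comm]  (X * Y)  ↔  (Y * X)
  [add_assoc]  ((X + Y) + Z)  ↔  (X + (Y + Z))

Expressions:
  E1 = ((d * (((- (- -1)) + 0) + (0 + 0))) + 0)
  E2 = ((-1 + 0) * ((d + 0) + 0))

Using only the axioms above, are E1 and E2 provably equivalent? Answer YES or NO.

(1) (- (- -1))  =[neg_neg →]=  -1    ⊢ ((d * ((-1 + 0) + (0 + 0))) + 0)
(2) ((d * ((-1 + 0) + (0 + 0))) + 0)  =[add_zero →]=  (d * ((-1 + 0) + (0 + 0)))
(3) (0 + 0)  =[add_zero →]=  0    ⊢ (d * ((-1 + 0) + 0))
(4) (-1 + 0)  =[add_zero →]=  -1    ⊢ (d * (-1 + 0))
(5) (d * (-1 + 0))  =[mul_comm →]=  ((-1 + 0) * d)
(6) (-1 + 0)  =[add_zero →]=  -1    ⊢ (-1 * d)
(7) d  =[add_zero ←]=  (d + 0)    ⊢ (-1 * (d + 0))
(8) -1  =[add_zero ←]=  (-1 + 0)    ⊢ ((-1 + 0) * (d + 0))
(9) d  =[add_zero ←]=  (d + 0)    ⊢ E2

YES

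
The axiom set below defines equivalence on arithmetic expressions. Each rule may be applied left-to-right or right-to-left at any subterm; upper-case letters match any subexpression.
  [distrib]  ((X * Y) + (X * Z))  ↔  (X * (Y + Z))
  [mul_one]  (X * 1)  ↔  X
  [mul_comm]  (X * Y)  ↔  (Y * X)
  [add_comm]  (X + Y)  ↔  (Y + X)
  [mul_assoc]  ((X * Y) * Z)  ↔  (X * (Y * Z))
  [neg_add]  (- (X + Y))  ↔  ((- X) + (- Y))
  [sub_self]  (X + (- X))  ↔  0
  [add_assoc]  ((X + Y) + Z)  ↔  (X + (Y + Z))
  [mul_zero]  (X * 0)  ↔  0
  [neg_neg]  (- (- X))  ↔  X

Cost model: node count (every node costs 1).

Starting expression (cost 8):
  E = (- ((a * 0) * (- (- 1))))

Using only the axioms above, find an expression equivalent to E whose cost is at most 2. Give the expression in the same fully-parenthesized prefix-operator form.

(- 0)   [cost 2]

1. [neg_neg →] (- (- 1))  →  1;  E = (- ((a * 0) * 1))
2. [mul_one →] ((a * 0) * 1)  →  (a * 0);  E = (- (a * 0))
3. [mul_zero →] (a * 0)  →  0;  cost 2 ≤ 2, done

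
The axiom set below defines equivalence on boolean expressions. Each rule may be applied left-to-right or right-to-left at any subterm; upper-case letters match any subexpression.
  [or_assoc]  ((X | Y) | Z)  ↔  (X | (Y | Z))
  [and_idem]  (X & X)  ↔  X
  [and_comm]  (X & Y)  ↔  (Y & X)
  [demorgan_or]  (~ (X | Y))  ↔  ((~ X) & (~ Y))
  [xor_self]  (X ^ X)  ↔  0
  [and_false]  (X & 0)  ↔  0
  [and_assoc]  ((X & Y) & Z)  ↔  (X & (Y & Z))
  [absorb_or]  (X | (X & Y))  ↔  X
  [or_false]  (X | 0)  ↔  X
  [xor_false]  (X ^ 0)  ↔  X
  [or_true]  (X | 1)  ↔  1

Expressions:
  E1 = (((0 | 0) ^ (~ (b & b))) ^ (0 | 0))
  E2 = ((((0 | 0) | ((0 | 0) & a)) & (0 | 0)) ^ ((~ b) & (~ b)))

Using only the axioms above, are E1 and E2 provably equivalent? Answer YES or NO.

YES

step 1: and_idem (→) rewrites (b & b) into b, now (((0 | 0) ^ (~ b)) ^ (0 | 0))
step 2: or_false (→) rewrites (0 | 0) into 0, now (((0 | 0) ^ (~ b)) ^ 0)
step 3: xor_false (→) rewrites (((0 | 0) ^ (~ b)) ^ 0) into ((0 | 0) ^ (~ b))
step 4: and_idem (←) rewrites (~ b) into ((~ b) & (~ b)), now ((0 | 0) ^ ((~ b) & (~ b)))
step 5: and_idem (←) rewrites (0 | 0) into ((0 | 0) & (0 | 0)), now (((0 | 0) & (0 | 0)) ^ ((~ b) & (~ b)))
step 6: absorb_or (←) rewrites (0 | 0) into ((0 | 0) | ((0 | 0) & a)), which is E2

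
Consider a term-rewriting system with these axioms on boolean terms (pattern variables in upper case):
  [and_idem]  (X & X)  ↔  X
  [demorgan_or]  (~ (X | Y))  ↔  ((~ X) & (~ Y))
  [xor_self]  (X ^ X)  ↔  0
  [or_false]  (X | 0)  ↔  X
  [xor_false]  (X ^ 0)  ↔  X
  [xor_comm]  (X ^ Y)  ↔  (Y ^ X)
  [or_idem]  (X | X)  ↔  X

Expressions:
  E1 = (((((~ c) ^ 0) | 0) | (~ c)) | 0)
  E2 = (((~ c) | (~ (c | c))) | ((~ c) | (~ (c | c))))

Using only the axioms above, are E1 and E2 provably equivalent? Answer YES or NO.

1. [or_false →] (((((~ c) ^ 0) | 0) | (~ c)) | 0)  →  ((((~ c) ^ 0) | 0) | (~ c))
2. [xor_false →] ((~ c) ^ 0)  →  (~ c);  E1 = (((~ c) | 0) | (~ c))
3. [or_false →] ((~ c) | 0)  →  (~ c);  E1 = ((~ c) | (~ c))
4. [or_idem ←] c  →  (c | c);  E1 = ((~ c) | (~ (c | c)))
5. [or_idem ←] ((~ c) | (~ (c | c)))  →  (((~ c) | (~ (c | c))) | ((~ c) | (~ (c | c))));  this is E2

YES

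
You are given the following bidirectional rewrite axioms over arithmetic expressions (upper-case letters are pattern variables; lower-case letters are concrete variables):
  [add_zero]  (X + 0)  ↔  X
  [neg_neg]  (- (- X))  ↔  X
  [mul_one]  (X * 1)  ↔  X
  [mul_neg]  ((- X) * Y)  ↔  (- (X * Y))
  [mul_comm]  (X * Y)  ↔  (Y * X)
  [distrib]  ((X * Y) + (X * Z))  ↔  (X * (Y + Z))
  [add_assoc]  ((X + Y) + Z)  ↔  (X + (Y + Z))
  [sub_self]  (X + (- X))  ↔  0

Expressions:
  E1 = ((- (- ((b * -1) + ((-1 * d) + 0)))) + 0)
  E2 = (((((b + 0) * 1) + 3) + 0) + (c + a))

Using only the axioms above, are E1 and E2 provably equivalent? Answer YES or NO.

NO

Every axiom is a valid identity, so a rewrite proof would force E1 and E2 to agree under every assignment.
At a=0, b=0, c=0, d=0: E1 = 0 but E2 = 3; they differ, so no derivation exists.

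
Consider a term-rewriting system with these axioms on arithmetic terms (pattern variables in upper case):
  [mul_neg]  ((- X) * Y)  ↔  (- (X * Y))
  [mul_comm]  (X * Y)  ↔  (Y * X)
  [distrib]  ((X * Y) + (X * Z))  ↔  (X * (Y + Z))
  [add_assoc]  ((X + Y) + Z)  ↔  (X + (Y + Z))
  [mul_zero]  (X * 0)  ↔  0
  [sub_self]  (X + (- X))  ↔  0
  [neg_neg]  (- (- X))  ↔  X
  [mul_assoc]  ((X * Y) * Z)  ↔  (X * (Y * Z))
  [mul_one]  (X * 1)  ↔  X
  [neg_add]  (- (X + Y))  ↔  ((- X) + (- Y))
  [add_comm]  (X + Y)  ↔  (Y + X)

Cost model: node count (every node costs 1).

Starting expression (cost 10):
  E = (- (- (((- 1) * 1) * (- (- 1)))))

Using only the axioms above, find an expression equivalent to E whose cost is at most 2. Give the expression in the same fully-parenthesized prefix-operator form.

1. [neg_neg →] (- (- (((- 1) * 1) * (- (- 1)))))  →  (((- 1) * 1) * (- (- 1)))
2. [mul_one →] ((- 1) * 1)  →  (- 1);  E = ((- 1) * (- (- 1)))
3. [neg_neg →] (- (- 1))  →  1;  E = ((- 1) * 1)
4. [mul_one →] ((- 1) * 1)  →  (- 1);  cost 2 ≤ 2, done

(- 1)   [cost 2]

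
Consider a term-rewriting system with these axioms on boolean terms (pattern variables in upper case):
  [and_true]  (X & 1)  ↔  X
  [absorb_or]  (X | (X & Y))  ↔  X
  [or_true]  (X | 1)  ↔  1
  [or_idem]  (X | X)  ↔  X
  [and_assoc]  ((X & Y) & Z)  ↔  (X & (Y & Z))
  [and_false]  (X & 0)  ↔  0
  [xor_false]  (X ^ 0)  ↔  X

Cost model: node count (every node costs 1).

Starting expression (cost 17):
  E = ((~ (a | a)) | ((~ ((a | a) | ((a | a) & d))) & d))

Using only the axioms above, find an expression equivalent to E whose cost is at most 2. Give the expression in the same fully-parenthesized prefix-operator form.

1. [absorb_or →] ((a | a) | ((a | a) & d))  →  (a | a);  E = ((~ (a | a)) | ((~ (a | a)) & d))
2. [absorb_or →] ((~ (a | a)) | ((~ (a | a)) & d))  →  (~ (a | a))
3. [or_idem →] (a | a)  →  a;  cost 2 ≤ 2, done

(~ a)   [cost 2]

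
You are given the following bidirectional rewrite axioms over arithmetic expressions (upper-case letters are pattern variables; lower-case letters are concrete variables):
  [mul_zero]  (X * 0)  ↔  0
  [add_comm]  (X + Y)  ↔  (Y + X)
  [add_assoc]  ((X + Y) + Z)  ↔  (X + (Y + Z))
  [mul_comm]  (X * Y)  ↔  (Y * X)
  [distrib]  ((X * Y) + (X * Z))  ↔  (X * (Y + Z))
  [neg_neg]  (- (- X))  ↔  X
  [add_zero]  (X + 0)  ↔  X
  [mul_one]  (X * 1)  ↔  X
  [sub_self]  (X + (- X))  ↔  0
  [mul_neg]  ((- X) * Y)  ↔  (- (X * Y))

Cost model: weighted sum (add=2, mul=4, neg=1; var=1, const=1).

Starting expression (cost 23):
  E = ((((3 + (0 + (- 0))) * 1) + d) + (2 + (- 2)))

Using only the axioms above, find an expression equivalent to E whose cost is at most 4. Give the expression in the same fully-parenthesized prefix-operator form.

(1) ((3 + (0 + (- 0))) * 1)  =[mul_one →]=  (3 + (0 + (- 0)))    ⊢ (((3 + (0 + (- 0))) + d) + (2 + (- 2)))
(2) (0 + (- 0))  =[sub_self →]=  0    ⊢ (((3 + 0) + d) + (2 + (- 2)))
(3) (3 + 0)  =[add_zero →]=  3    ⊢ ((3 + d) + (2 + (- 2)))
(4) (2 + (- 2))  =[sub_self →]=  0    ⊢ ((3 + d) + 0)
(5) ((3 + d) + 0)  =[add_zero →]=  (3 + d)    ⊢ cost 4, within 4

(3 + d)   [cost 4]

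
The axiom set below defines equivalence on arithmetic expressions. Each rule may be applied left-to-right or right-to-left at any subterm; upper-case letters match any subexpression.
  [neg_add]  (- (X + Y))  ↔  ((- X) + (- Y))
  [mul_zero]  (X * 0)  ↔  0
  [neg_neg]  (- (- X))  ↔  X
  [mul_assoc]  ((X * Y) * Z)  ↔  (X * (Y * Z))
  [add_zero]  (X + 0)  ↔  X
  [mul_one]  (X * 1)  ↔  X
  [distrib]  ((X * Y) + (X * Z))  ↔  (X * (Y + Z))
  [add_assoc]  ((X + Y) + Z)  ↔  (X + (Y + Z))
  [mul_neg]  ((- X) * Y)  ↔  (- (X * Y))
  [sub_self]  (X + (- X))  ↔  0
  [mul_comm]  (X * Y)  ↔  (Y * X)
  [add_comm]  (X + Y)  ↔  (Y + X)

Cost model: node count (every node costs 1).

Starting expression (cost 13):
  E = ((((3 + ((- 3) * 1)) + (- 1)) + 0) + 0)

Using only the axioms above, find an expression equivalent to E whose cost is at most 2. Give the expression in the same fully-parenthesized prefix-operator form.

step 1: mul_one (→) rewrites ((- 3) * 1) into (- 3), now ((((3 + (- 3)) + (- 1)) + 0) + 0)
step 2: add_zero (→) rewrites (((3 + (- 3)) + (- 1)) + 0) into ((3 + (- 3)) + (- 1)), now (((3 + (- 3)) + (- 1)) + 0)
step 3: add_comm (→) rewrites ((3 + (- 3)) + (- 1)) into ((- 1) + (3 + (- 3))), now (((- 1) + (3 + (- 3))) + 0)
step 4: sub_self (→) rewrites (3 + (- 3)) into 0, now (((- 1) + 0) + 0)
step 5: add_zero (→) rewrites ((- 1) + 0) into (- 1), now ((- 1) + 0)
step 6: add_zero (→) rewrites ((- 1) + 0) into (- 1), reaching cost 2 (bound 2)

(- 1)   [cost 2]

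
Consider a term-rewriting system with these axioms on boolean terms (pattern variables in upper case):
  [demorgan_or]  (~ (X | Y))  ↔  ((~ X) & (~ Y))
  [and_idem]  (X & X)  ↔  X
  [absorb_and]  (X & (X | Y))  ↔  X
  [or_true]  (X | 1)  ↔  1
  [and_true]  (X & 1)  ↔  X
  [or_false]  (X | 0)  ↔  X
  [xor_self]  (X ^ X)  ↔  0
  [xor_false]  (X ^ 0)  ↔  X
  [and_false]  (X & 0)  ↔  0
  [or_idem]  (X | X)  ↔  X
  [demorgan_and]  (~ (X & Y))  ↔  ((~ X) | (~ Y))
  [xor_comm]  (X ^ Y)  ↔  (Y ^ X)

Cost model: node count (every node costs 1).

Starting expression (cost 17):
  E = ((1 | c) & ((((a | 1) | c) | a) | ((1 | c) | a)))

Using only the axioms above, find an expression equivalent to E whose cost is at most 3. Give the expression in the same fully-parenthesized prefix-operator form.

1. [or_true →] (a | 1)  →  1;  E = ((1 | c) & (((1 | c) | a) | ((1 | c) | a)))
2. [or_idem →] (((1 | c) | a) | ((1 | c) | a))  →  ((1 | c) | a);  E = ((1 | c) & ((1 | c) | a))
3. [absorb_and →] ((1 | c) & ((1 | c) | a))  →  (1 | c);  cost 3 ≤ 3, done

(1 | c)   [cost 3]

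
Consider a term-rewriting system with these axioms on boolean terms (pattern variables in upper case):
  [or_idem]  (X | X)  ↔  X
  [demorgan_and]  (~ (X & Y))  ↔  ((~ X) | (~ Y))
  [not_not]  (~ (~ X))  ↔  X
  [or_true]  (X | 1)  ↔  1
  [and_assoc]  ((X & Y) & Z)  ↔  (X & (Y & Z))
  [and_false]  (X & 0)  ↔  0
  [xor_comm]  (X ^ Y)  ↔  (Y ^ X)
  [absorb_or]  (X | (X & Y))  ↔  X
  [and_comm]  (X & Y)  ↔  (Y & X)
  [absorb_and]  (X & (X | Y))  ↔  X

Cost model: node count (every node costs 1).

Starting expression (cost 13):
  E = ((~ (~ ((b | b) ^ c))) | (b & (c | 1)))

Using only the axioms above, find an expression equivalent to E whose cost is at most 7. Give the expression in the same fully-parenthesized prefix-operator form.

(1) (~ (~ ((b | b) ^ c)))  =[not_not →]=  ((b | b) ^ c)    ⊢ (((b | b) ^ c) | (b & (c | 1)))
(2) (c | 1)  =[or_true →]=  1    ⊢ (((b | b) ^ c) | (b & 1))
(3) (b | b)  =[or_idem →]=  b    ⊢ cost 7, within 7

((b ^ c) | (b & 1))   [cost 7]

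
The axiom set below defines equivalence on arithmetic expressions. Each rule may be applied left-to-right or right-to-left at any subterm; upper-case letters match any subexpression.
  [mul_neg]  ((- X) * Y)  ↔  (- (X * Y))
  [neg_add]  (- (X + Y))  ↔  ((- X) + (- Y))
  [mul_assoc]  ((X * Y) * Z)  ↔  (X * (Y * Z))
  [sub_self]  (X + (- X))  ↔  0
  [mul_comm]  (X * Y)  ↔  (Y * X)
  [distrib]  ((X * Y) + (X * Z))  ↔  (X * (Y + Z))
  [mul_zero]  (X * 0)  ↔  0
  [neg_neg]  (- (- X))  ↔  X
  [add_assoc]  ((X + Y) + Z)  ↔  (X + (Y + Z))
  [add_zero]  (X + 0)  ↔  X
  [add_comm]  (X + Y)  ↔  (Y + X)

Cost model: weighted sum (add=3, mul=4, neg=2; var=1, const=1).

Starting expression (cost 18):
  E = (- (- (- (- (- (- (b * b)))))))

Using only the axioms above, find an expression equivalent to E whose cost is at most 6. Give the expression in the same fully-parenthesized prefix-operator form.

step 1: neg_neg (→) rewrites (- (- (- (- (b * b))))) into (- (- (b * b))), now (- (- (- (- (b * b)))))
step 2: neg_neg (→) rewrites (- (- (- (b * b)))) into (- (b * b)), now (- (- (b * b)))
step 3: neg_neg (→) rewrites (- (- (b * b))) into (b * b), reaching cost 6 (bound 6)

(b * b)   [cost 6]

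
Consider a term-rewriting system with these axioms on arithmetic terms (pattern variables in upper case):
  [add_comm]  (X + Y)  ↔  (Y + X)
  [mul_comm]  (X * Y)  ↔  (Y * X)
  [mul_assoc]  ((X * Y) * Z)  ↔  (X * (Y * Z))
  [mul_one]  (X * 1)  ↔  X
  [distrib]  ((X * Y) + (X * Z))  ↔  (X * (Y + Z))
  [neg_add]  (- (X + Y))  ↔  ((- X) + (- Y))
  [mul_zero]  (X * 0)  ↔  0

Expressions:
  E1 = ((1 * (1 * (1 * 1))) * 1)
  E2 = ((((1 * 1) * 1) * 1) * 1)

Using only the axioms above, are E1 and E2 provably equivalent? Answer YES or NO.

YES

step 1: mul_one (→) rewrites (1 * 1) into 1, now ((1 * (1 * 1)) * 1)
step 2: mul_comm (→) rewrites (1 * (1 * 1)) into ((1 * 1) * 1), now (((1 * 1) * 1) * 1)
step 3: mul_one (←) rewrites (((1 * 1) * 1) * 1) into ((((1 * 1) * 1) * 1) * 1), which is E2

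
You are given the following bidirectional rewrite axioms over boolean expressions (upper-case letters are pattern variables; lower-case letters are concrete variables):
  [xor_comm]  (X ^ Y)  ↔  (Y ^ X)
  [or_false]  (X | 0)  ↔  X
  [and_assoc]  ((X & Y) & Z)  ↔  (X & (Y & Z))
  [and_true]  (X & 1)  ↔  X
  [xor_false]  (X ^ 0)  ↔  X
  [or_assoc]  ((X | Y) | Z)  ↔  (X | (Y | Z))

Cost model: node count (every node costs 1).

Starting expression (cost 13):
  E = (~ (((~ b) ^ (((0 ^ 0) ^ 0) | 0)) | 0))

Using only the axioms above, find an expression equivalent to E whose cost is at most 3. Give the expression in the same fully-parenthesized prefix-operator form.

(~ (~ b))   [cost 3]

(1) (0 ^ 0)  =[xor_false →]=  0    ⊢ (~ (((~ b) ^ ((0 ^ 0) | 0)) | 0))
(2) ((0 ^ 0) | 0)  =[or_false →]=  (0 ^ 0)    ⊢ (~ (((~ b) ^ (0 ^ 0)) | 0))
(3) (0 ^ 0)  =[xor_false →]=  0    ⊢ (~ (((~ b) ^ 0) | 0))
(4) (((~ b) ^ 0) | 0)  =[or_false →]=  ((~ b) ^ 0)    ⊢ (~ ((~ b) ^ 0))
(5) ((~ b) ^ 0)  =[xor_false →]=  (~ b)    ⊢ cost 3, within 3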